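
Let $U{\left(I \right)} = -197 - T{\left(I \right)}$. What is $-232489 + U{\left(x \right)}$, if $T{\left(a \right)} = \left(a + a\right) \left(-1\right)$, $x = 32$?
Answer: $-232622$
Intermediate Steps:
$T{\left(a \right)} = - 2 a$ ($T{\left(a \right)} = 2 a \left(-1\right) = - 2 a$)
$U{\left(I \right)} = -197 + 2 I$ ($U{\left(I \right)} = -197 - - 2 I = -197 + 2 I$)
$-232489 + U{\left(x \right)} = -232489 + \left(-197 + 2 \cdot 32\right) = -232489 + \left(-197 + 64\right) = -232489 - 133 = -232622$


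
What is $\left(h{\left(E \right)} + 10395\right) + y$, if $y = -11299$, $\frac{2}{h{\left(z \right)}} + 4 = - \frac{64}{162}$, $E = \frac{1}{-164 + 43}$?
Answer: $- \frac{160993}{178} \approx -904.46$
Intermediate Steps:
$E = - \frac{1}{121}$ ($E = \frac{1}{-121} = - \frac{1}{121} \approx -0.0082645$)
$h{\left(z \right)} = - \frac{81}{178}$ ($h{\left(z \right)} = \frac{2}{-4 - \frac{64}{162}} = \frac{2}{-4 - \frac{32}{81}} = \frac{2}{- \frac{356}{81}} = 2 \left(- \frac{81}{356}\right) = - \frac{81}{178}$)
$\left(h{\left(E \right)} + 10395\right) + y = \left(- \frac{81}{178} + 10395\right) - 11299 = \frac{1850229}{178} - 11299 = - \frac{160993}{178}$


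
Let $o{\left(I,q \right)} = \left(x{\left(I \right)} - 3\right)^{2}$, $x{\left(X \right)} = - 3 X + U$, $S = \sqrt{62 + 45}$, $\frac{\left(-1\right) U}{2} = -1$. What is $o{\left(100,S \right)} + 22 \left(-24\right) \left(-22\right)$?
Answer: $102217$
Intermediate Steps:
$U = 2$ ($U = \left(-2\right) \left(-1\right) = 2$)
$S = \sqrt{107} \approx 10.344$
$x{\left(X \right)} = 2 - 3 X$ ($x{\left(X \right)} = - 3 X + 2 = 2 - 3 X$)
$o{\left(I,q \right)} = \left(-1 - 3 I\right)^{2}$ ($o{\left(I,q \right)} = \left(\left(2 - 3 I\right) - 3\right)^{2} = \left(-1 - 3 I\right)^{2}$)
$o{\left(100,S \right)} + 22 \left(-24\right) \left(-22\right) = \left(1 + 3 \cdot 100\right)^{2} + 22 \left(-24\right) \left(-22\right) = \left(1 + 300\right)^{2} - -11616 = 301^{2} + 11616 = 90601 + 11616 = 102217$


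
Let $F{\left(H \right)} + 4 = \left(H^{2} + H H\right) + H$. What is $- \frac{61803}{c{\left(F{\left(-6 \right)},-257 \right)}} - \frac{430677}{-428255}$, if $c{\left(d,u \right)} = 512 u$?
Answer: $\frac{83137646133}{56351505920} \approx 1.4753$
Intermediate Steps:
$F{\left(H \right)} = -4 + H + 2 H^{2}$ ($F{\left(H \right)} = -4 + \left(\left(H^{2} + H H\right) + H\right) = -4 + \left(\left(H^{2} + H^{2}\right) + H\right) = -4 + \left(2 H^{2} + H\right) = -4 + \left(H + 2 H^{2}\right) = -4 + H + 2 H^{2}$)
$- \frac{61803}{c{\left(F{\left(-6 \right)},-257 \right)}} - \frac{430677}{-428255} = - \frac{61803}{512 \left(-257\right)} - \frac{430677}{-428255} = - \frac{61803}{-131584} - - \frac{430677}{428255} = \left(-61803\right) \left(- \frac{1}{131584}\right) + \frac{430677}{428255} = \frac{61803}{131584} + \frac{430677}{428255} = \frac{83137646133}{56351505920}$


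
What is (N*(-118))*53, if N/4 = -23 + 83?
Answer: -1500960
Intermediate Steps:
N = 240 (N = 4*(-23 + 83) = 4*60 = 240)
(N*(-118))*53 = (240*(-118))*53 = -28320*53 = -1500960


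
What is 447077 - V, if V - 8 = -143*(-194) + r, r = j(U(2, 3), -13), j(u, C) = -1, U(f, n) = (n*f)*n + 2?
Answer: 419328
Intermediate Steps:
U(f, n) = 2 + f*n² (U(f, n) = (f*n)*n + 2 = f*n² + 2 = 2 + f*n²)
r = -1
V = 27749 (V = 8 + (-143*(-194) - 1) = 8 + (27742 - 1) = 8 + 27741 = 27749)
447077 - V = 447077 - 1*27749 = 447077 - 27749 = 419328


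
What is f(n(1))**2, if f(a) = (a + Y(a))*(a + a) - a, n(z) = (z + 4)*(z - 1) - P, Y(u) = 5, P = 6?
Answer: 324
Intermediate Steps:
n(z) = -6 + (-1 + z)*(4 + z) (n(z) = (z + 4)*(z - 1) - 1*6 = (4 + z)*(-1 + z) - 6 = (-1 + z)*(4 + z) - 6 = -6 + (-1 + z)*(4 + z))
f(a) = -a + 2*a*(5 + a) (f(a) = (a + 5)*(a + a) - a = (5 + a)*(2*a) - a = 2*a*(5 + a) - a = -a + 2*a*(5 + a))
f(n(1))**2 = ((-10 + 1**2 + 3*1)*(9 + 2*(-10 + 1**2 + 3*1)))**2 = ((-10 + 1 + 3)*(9 + 2*(-10 + 1 + 3)))**2 = (-6*(9 + 2*(-6)))**2 = (-6*(9 - 12))**2 = (-6*(-3))**2 = 18**2 = 324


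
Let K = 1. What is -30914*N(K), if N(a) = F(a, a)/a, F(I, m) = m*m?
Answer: -30914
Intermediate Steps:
F(I, m) = m²
N(a) = a (N(a) = a²/a = a)
-30914*N(K) = -30914*1 = -30914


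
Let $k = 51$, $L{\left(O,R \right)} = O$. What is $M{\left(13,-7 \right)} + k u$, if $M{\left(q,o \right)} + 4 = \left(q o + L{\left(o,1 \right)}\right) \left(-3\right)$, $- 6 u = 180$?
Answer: $-1240$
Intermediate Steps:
$u = -30$ ($u = \left(- \frac{1}{6}\right) 180 = -30$)
$M{\left(q,o \right)} = -4 - 3 o - 3 o q$ ($M{\left(q,o \right)} = -4 + \left(q o + o\right) \left(-3\right) = -4 + \left(o q + o\right) \left(-3\right) = -4 + \left(o + o q\right) \left(-3\right) = -4 - \left(3 o + 3 o q\right) = -4 - 3 o - 3 o q$)
$M{\left(13,-7 \right)} + k u = \left(-4 - -21 - \left(-21\right) 13\right) + 51 \left(-30\right) = \left(-4 + 21 + 273\right) - 1530 = 290 - 1530 = -1240$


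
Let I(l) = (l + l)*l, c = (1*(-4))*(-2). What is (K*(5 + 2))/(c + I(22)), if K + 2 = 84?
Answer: 287/488 ≈ 0.58811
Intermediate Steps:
K = 82 (K = -2 + 84 = 82)
c = 8 (c = -4*(-2) = 8)
I(l) = 2*l² (I(l) = (2*l)*l = 2*l²)
(K*(5 + 2))/(c + I(22)) = (82*(5 + 2))/(8 + 2*22²) = (82*7)/(8 + 2*484) = 574/(8 + 968) = 574/976 = 574*(1/976) = 287/488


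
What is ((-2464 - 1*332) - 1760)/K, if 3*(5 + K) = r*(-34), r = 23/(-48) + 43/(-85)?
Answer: -1640160/2219 ≈ -739.14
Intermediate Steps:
r = -4019/4080 (r = 23*(-1/48) + 43*(-1/85) = -23/48 - 43/85 = -4019/4080 ≈ -0.98505)
K = 2219/360 (K = -5 + (-4019/4080*(-34))/3 = -5 + (⅓)*(4019/120) = -5 + 4019/360 = 2219/360 ≈ 6.1639)
((-2464 - 1*332) - 1760)/K = ((-2464 - 1*332) - 1760)/(2219/360) = ((-2464 - 332) - 1760)*(360/2219) = (-2796 - 1760)*(360/2219) = -4556*360/2219 = -1640160/2219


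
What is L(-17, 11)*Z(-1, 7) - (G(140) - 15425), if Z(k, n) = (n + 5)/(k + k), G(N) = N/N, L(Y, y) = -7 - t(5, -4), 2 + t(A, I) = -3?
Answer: 15436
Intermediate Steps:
t(A, I) = -5 (t(A, I) = -2 - 3 = -5)
L(Y, y) = -2 (L(Y, y) = -7 - 1*(-5) = -7 + 5 = -2)
G(N) = 1
Z(k, n) = (5 + n)/(2*k) (Z(k, n) = (5 + n)/((2*k)) = (5 + n)*(1/(2*k)) = (5 + n)/(2*k))
L(-17, 11)*Z(-1, 7) - (G(140) - 15425) = -(5 + 7)/(-1) - (1 - 15425) = -(-1)*12 - 1*(-15424) = -2*(-6) + 15424 = 12 + 15424 = 15436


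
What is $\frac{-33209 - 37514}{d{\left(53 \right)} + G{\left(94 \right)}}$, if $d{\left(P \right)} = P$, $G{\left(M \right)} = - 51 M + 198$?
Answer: $\frac{70723}{4543} \approx 15.567$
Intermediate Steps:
$G{\left(M \right)} = 198 - 51 M$
$\frac{-33209 - 37514}{d{\left(53 \right)} + G{\left(94 \right)}} = \frac{-33209 - 37514}{53 + \left(198 - 4794\right)} = - \frac{70723}{53 + \left(198 - 4794\right)} = - \frac{70723}{53 - 4596} = - \frac{70723}{-4543} = \left(-70723\right) \left(- \frac{1}{4543}\right) = \frac{70723}{4543}$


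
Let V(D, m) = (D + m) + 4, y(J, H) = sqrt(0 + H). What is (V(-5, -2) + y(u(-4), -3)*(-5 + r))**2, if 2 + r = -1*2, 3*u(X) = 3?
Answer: -234 + 54*I*sqrt(3) ≈ -234.0 + 93.531*I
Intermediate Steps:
u(X) = 1 (u(X) = (1/3)*3 = 1)
y(J, H) = sqrt(H)
V(D, m) = 4 + D + m
r = -4 (r = -2 - 1*2 = -2 - 2 = -4)
(V(-5, -2) + y(u(-4), -3)*(-5 + r))**2 = ((4 - 5 - 2) + sqrt(-3)*(-5 - 4))**2 = (-3 + (I*sqrt(3))*(-9))**2 = (-3 - 9*I*sqrt(3))**2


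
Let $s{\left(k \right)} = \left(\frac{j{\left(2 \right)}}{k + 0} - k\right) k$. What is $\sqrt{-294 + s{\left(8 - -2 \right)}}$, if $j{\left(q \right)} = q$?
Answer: $14 i \sqrt{2} \approx 19.799 i$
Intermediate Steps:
$s{\left(k \right)} = k \left(- k + \frac{2}{k}\right)$ ($s{\left(k \right)} = \left(\frac{2}{k + 0} - k\right) k = \left(\frac{2}{k} - k\right) k = \left(- k + \frac{2}{k}\right) k = k \left(- k + \frac{2}{k}\right)$)
$\sqrt{-294 + s{\left(8 - -2 \right)}} = \sqrt{-294 + \left(2 - \left(8 - -2\right)^{2}\right)} = \sqrt{-294 + \left(2 - \left(8 + 2\right)^{2}\right)} = \sqrt{-294 + \left(2 - 10^{2}\right)} = \sqrt{-294 + \left(2 - 100\right)} = \sqrt{-294 - 98} = \sqrt{-392} = 14 i \sqrt{2}$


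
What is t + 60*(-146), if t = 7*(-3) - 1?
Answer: -8782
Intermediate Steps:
t = -22 (t = -21 - 1 = -22)
t + 60*(-146) = -22 + 60*(-146) = -22 - 8760 = -8782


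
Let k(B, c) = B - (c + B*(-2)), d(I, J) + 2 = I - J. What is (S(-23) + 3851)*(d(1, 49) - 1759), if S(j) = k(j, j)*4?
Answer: -6633603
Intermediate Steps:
d(I, J) = -2 + I - J (d(I, J) = -2 + (I - J) = -2 + I - J)
k(B, c) = -c + 3*B (k(B, c) = B - (c - 2*B) = B + (-c + 2*B) = -c + 3*B)
S(j) = 8*j (S(j) = (-j + 3*j)*4 = (2*j)*4 = 8*j)
(S(-23) + 3851)*(d(1, 49) - 1759) = (8*(-23) + 3851)*((-2 + 1 - 1*49) - 1759) = (-184 + 3851)*((-2 + 1 - 49) - 1759) = 3667*(-50 - 1759) = 3667*(-1809) = -6633603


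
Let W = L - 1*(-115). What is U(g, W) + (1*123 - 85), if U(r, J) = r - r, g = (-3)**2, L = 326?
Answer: 38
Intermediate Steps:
g = 9
W = 441 (W = 326 - 1*(-115) = 326 + 115 = 441)
U(r, J) = 0
U(g, W) + (1*123 - 85) = 0 + (1*123 - 85) = 0 + (123 - 85) = 0 + 38 = 38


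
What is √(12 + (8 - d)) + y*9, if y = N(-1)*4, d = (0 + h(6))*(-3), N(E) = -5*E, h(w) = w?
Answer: 180 + √38 ≈ 186.16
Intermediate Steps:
d = -18 (d = (0 + 6)*(-3) = 6*(-3) = -18)
y = 20 (y = -5*(-1)*4 = 5*4 = 20)
√(12 + (8 - d)) + y*9 = √(12 + (8 - 1*(-18))) + 20*9 = √(12 + (8 + 18)) + 180 = √(12 + 26) + 180 = √38 + 180 = 180 + √38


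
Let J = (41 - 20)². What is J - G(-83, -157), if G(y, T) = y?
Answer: 524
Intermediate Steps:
J = 441 (J = 21² = 441)
J - G(-83, -157) = 441 - 1*(-83) = 441 + 83 = 524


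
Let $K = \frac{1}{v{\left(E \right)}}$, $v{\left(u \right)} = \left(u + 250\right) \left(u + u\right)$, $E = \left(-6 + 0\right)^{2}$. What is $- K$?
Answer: $- \frac{1}{20592} \approx -4.8563 \cdot 10^{-5}$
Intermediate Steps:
$E = 36$ ($E = \left(-6\right)^{2} = 36$)
$v{\left(u \right)} = 2 u \left(250 + u\right)$ ($v{\left(u \right)} = \left(250 + u\right) 2 u = 2 u \left(250 + u\right)$)
$K = \frac{1}{20592}$ ($K = \frac{1}{2 \cdot 36 \left(250 + 36\right)} = \frac{1}{2 \cdot 36 \cdot 286} = \frac{1}{20592} \approx 4.8563 \cdot 10^{-5}$)
$- K = \left(-1\right) \frac{1}{20592} = - \frac{1}{20592}$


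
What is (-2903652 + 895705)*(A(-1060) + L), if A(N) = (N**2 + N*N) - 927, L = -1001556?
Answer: -2499325765999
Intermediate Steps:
A(N) = -927 + 2*N**2 (A(N) = (N**2 + N**2) - 927 = 2*N**2 - 927 = -927 + 2*N**2)
(-2903652 + 895705)*(A(-1060) + L) = (-2903652 + 895705)*((-927 + 2*(-1060)**2) - 1001556) = -2007947*((-927 + 2*1123600) - 1001556) = -2007947*((-927 + 2247200) - 1001556) = -2007947*(2246273 - 1001556) = -2007947*1244717 = -2499325765999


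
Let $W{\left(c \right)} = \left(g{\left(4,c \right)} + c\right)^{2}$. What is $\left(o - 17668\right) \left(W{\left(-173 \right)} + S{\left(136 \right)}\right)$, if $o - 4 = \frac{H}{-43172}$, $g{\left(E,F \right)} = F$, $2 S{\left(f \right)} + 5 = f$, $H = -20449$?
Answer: $- \frac{182683499175317}{86344} \approx -2.1158 \cdot 10^{9}$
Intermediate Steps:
$S{\left(f \right)} = - \frac{5}{2} + \frac{f}{2}$
$W{\left(c \right)} = 4 c^{2}$ ($W{\left(c \right)} = \left(c + c\right)^{2} = \left(2 c\right)^{2} = 4 c^{2}$)
$o = \frac{193137}{43172}$ ($o = 4 - \frac{20449}{-43172} = 4 - - \frac{20449}{43172} = 4 + \frac{20449}{43172} = \frac{193137}{43172} \approx 4.4737$)
$\left(o - 17668\right) \left(W{\left(-173 \right)} + S{\left(136 \right)}\right) = \left(\frac{193137}{43172} - 17668\right) \left(4 \left(-173\right)^{2} + \left(- \frac{5}{2} + \frac{1}{2} \cdot 136\right)\right) = - \frac{762569759 \left(4 \cdot 29929 + \left(- \frac{5}{2} + 68\right)\right)}{43172} = - \frac{762569759 \left(119716 + \frac{131}{2}\right)}{43172} = \left(- \frac{762569759}{43172}\right) \frac{239563}{2} = - \frac{182683499175317}{86344}$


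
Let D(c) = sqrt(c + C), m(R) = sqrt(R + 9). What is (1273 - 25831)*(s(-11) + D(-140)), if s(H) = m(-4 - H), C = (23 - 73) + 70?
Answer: -98232 - 49116*I*sqrt(30) ≈ -98232.0 - 2.6902e+5*I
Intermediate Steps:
m(R) = sqrt(9 + R)
C = 20 (C = -50 + 70 = 20)
s(H) = sqrt(5 - H) (s(H) = sqrt(9 + (-4 - H)) = sqrt(5 - H))
D(c) = sqrt(20 + c) (D(c) = sqrt(c + 20) = sqrt(20 + c))
(1273 - 25831)*(s(-11) + D(-140)) = (1273 - 25831)*(sqrt(5 - 1*(-11)) + sqrt(20 - 140)) = -24558*(sqrt(5 + 11) + sqrt(-120)) = -24558*(sqrt(16) + 2*I*sqrt(30)) = -24558*(4 + 2*I*sqrt(30)) = -98232 - 49116*I*sqrt(30)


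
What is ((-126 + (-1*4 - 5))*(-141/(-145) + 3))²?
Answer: 241864704/841 ≈ 2.8759e+5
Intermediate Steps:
((-126 + (-1*4 - 5))*(-141/(-145) + 3))² = ((-126 + (-4 - 5))*(-141*(-1/145) + 3))² = ((-126 - 9)*(141/145 + 3))² = (-135*576/145)² = (-15552/29)² = 241864704/841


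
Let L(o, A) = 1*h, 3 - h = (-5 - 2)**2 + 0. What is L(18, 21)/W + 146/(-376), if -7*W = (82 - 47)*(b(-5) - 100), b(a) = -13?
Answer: -49893/106220 ≈ -0.46971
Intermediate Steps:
h = -46 (h = 3 - ((-5 - 2)**2 + 0) = 3 - ((-7)**2 + 0) = 3 - (49 + 0) = 3 - 1*49 = 3 - 49 = -46)
L(o, A) = -46 (L(o, A) = 1*(-46) = -46)
W = 565 (W = -(82 - 47)*(-13 - 100)/7 = -5*(-113) = -1/7*(-3955) = 565)
L(18, 21)/W + 146/(-376) = -46/565 + 146/(-376) = -46*1/565 + 146*(-1/376) = -46/565 - 73/188 = -49893/106220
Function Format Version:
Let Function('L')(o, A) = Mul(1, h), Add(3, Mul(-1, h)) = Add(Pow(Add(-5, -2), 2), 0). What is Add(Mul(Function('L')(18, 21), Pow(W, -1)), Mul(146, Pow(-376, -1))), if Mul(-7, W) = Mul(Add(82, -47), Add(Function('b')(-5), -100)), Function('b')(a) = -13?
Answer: Rational(-49893, 106220) ≈ -0.46971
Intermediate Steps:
h = -46 (h = Add(3, Mul(-1, Add(Pow(Add(-5, -2), 2), 0))) = Add(3, Mul(-1, Add(Pow(-7, 2), 0))) = Add(3, Mul(-1, Add(49, 0))) = Add(3, Mul(-1, 49)) = Add(3, -49) = -46)
Function('L')(o, A) = -46 (Function('L')(o, A) = Mul(1, -46) = -46)
W = 565 (W = Mul(Rational(-1, 7), Mul(Add(82, -47), Add(-13, -100))) = Mul(Rational(-1, 7), Mul(35, -113)) = Mul(Rational(-1, 7), -3955) = 565)
Add(Mul(Function('L')(18, 21), Pow(W, -1)), Mul(146, Pow(-376, -1))) = Add(Mul(-46, Pow(565, -1)), Mul(146, Pow(-376, -1))) = Add(Mul(-46, Rational(1, 565)), Mul(146, Rational(-1, 376))) = Add(Rational(-46, 565), Rational(-73, 188)) = Rational(-49893, 106220)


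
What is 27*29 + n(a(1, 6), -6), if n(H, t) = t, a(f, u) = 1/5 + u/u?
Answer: 777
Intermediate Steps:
a(f, u) = 6/5 (a(f, u) = 1*(1/5) + 1 = 1/5 + 1 = 6/5)
27*29 + n(a(1, 6), -6) = 27*29 - 6 = 783 - 6 = 777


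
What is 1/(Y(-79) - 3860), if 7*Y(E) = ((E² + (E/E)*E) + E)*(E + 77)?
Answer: -1/5598 ≈ -0.00017864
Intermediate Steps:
Y(E) = (77 + E)*(E² + 2*E)/7 (Y(E) = (((E² + (E/E)*E) + E)*(E + 77))/7 = (((E² + 1*E) + E)*(77 + E))/7 = (((E² + E) + E)*(77 + E))/7 = (((E + E²) + E)*(77 + E))/7 = ((E² + 2*E)*(77 + E))/7 = ((77 + E)*(E² + 2*E))/7 = (77 + E)*(E² + 2*E)/7)
1/(Y(-79) - 3860) = 1/((⅐)*(-79)*(154 + (-79)² + 79*(-79)) - 3860) = 1/((⅐)*(-79)*(154 + 6241 - 6241) - 3860) = 1/((⅐)*(-79)*154 - 3860) = 1/(-1738 - 3860) = 1/(-5598) = -1/5598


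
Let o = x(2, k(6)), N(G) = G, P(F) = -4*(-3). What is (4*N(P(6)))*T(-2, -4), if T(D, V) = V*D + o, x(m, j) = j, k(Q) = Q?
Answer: 672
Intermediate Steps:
P(F) = 12
o = 6
T(D, V) = 6 + D*V (T(D, V) = V*D + 6 = D*V + 6 = 6 + D*V)
(4*N(P(6)))*T(-2, -4) = (4*12)*(6 - 2*(-4)) = 48*(6 + 8) = 48*14 = 672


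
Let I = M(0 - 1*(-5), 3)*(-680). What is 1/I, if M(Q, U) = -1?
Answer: 1/680 ≈ 0.0014706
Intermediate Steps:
I = 680 (I = -1*(-680) = 680)
1/I = 1/680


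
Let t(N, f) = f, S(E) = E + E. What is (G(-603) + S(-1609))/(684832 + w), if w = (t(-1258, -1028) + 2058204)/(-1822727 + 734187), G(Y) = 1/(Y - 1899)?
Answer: -2191077807995/466288337549052 ≈ -0.0046990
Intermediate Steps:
S(E) = 2*E
G(Y) = 1/(-1899 + Y)
w = -514294/272135 (w = (-1028 + 2058204)/(-1822727 + 734187) = 2057176/(-1088540) = 2057176*(-1/1088540) = -514294/272135 ≈ -1.8898)
(G(-603) + S(-1609))/(684832 + w) = (1/(-1899 - 603) + 2*(-1609))/(684832 - 514294/272135) = (1/(-2502) - 3218)/(186366242026/272135) = (-1/2502 - 3218)*(272135/186366242026) = -8051437/2502*272135/186366242026 = -2191077807995/466288337549052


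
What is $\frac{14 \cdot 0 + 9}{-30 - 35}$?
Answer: $- \frac{9}{65} \approx -0.13846$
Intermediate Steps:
$\frac{14 \cdot 0 + 9}{-30 - 35} = \frac{0 + 9}{-65} = 9 \left(- \frac{1}{65}\right) = - \frac{9}{65}$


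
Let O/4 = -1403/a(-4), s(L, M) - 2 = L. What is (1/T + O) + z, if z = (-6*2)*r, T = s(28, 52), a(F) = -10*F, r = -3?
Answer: -1564/15 ≈ -104.27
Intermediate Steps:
s(L, M) = 2 + L
T = 30 (T = 2 + 28 = 30)
O = -1403/10 (O = 4*(-1403/((-10*(-4)))) = 4*(-1403/40) = -1403/10 ≈ -140.30)
z = 36 (z = -6*2*(-3) = -12*(-3) = 36)
(1/T + O) + z = (1/30 - 1403/10) + 36 = -2104/15 + 36 = -1564/15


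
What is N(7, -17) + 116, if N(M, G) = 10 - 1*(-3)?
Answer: 129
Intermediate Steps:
N(M, G) = 13 (N(M, G) = 10 + 3 = 13)
N(7, -17) + 116 = 13 + 116 = 129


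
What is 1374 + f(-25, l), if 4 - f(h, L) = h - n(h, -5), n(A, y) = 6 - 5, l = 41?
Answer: 1404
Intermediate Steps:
n(A, y) = 1
f(h, L) = 5 - h (f(h, L) = 4 - (h - 1*1) = 4 - (h - 1) = 4 - (-1 + h) = 4 + (1 - h) = 5 - h)
1374 + f(-25, l) = 1374 + (5 - 1*(-25)) = 1374 + (5 + 25) = 1374 + 30 = 1404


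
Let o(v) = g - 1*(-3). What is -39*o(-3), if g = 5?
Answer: -312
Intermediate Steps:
o(v) = 8 (o(v) = 5 - 1*(-3) = 5 + 3 = 8)
-39*o(-3) = -39*8 = -312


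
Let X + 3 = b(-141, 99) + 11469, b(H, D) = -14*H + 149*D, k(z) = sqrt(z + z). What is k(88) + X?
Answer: 28191 + 4*sqrt(11) ≈ 28204.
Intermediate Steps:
k(z) = sqrt(2)*sqrt(z) (k(z) = sqrt(2*z) = sqrt(2)*sqrt(z))
X = 28191 (X = -3 + ((-14*(-141) + 149*99) + 11469) = -3 + ((1974 + 14751) + 11469) = -3 + (16725 + 11469) = -3 + 28194 = 28191)
k(88) + X = sqrt(2)*sqrt(88) + 28191 = sqrt(2)*(2*sqrt(22)) + 28191 = 4*sqrt(11) + 28191 = 28191 + 4*sqrt(11)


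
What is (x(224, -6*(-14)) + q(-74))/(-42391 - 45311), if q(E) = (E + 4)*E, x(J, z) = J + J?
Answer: -938/14617 ≈ -0.064172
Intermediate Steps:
x(J, z) = 2*J
q(E) = E*(4 + E) (q(E) = (4 + E)*E = E*(4 + E))
(x(224, -6*(-14)) + q(-74))/(-42391 - 45311) = (2*224 - 74*(4 - 74))/(-42391 - 45311) = (448 - 74*(-70))/(-87702) = (448 + 5180)*(-1/87702) = 5628*(-1/87702) = -938/14617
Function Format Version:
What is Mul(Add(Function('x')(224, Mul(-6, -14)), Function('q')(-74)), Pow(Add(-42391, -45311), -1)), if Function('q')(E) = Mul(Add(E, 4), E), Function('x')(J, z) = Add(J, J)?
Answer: Rational(-938, 14617) ≈ -0.064172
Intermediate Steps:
Function('x')(J, z) = Mul(2, J)
Function('q')(E) = Mul(E, Add(4, E)) (Function('q')(E) = Mul(Add(4, E), E) = Mul(E, Add(4, E)))
Mul(Add(Function('x')(224, Mul(-6, -14)), Function('q')(-74)), Pow(Add(-42391, -45311), -1)) = Mul(Add(Mul(2, 224), Mul(-74, Add(4, -74))), Pow(Add(-42391, -45311), -1)) = Mul(Add(448, Mul(-74, -70)), Pow(-87702, -1)) = Mul(Add(448, 5180), Rational(-1, 87702)) = Mul(5628, Rational(-1, 87702)) = Rational(-938, 14617)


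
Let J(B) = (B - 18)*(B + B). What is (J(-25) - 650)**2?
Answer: 2250000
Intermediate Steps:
J(B) = 2*B*(-18 + B) (J(B) = (-18 + B)*(2*B) = 2*B*(-18 + B))
(J(-25) - 650)**2 = (2*(-25)*(-18 - 25) - 650)**2 = (2*(-25)*(-43) - 650)**2 = (2150 - 650)**2 = 1500**2 = 2250000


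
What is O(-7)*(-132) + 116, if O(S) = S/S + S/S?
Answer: -148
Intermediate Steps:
O(S) = 2 (O(S) = 1 + 1 = 2)
O(-7)*(-132) + 116 = 2*(-132) + 116 = -264 + 116 = -148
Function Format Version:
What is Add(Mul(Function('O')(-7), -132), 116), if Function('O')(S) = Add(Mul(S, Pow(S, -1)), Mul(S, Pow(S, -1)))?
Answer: -148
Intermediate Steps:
Function('O')(S) = 2 (Function('O')(S) = Add(1, 1) = 2)
Add(Mul(Function('O')(-7), -132), 116) = Add(Mul(2, -132), 116) = Add(-264, 116) = -148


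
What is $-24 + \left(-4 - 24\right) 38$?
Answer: $-1088$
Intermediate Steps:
$-24 + \left(-4 - 24\right) 38 = -24 - 1064 = -1088$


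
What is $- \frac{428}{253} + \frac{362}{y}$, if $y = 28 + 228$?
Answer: $- \frac{8991}{32384} \approx -0.27764$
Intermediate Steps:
$y = 256$
$- \frac{428}{253} + \frac{362}{y} = - \frac{428}{253} + \frac{362}{256} = \left(-428\right) \frac{1}{253} + 362 \cdot \frac{1}{256} = - \frac{428}{253} + \frac{181}{128} = - \frac{8991}{32384}$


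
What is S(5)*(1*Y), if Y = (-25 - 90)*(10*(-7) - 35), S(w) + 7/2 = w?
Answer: 36225/2 ≈ 18113.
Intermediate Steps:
S(w) = -7/2 + w
Y = 12075 (Y = -115*(-70 - 35) = -115*(-105) = 12075)
S(5)*(1*Y) = (-7/2 + 5)*(1*12075) = (3/2)*12075 = 36225/2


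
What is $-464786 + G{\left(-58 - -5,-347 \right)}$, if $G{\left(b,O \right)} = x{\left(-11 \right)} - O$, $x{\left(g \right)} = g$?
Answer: $-464450$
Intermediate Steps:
$G{\left(b,O \right)} = -11 - O$
$-464786 + G{\left(-58 - -5,-347 \right)} = -464786 - -336 = -464786 + \left(-11 + 347\right) = -464786 + 336 = -464450$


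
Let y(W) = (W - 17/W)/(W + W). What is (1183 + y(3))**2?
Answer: 113273449/81 ≈ 1.3984e+6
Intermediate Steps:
y(W) = (W - 17/W)/(2*W) (y(W) = (W - 17/W)/((2*W)) = (W - 17/W)*(1/(2*W)) = (W - 17/W)/(2*W))
(1183 + y(3))**2 = (1183 + (1/2)*(-17 + 3**2)/3**2)**2 = (1183 + (1/2)*(1/9)*(-17 + 9))**2 = (1183 + (1/2)*(1/9)*(-8))**2 = (1183 - 4/9)**2 = (10643/9)**2 = 113273449/81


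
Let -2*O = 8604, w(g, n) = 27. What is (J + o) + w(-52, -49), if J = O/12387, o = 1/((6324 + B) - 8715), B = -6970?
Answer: 1030164560/38651569 ≈ 26.653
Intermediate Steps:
O = -4302 (O = -½*8604 = -4302)
o = -1/9361 (o = 1/((6324 - 6970) - 8715) = 1/(-646 - 8715) = 1/(-9361) = -1/9361 ≈ -0.00010683)
J = -1434/4129 (J = -4302/12387 = -4302*1/12387 = -1434/4129 ≈ -0.34730)
(J + o) + w(-52, -49) = (-1434/4129 - 1/9361) + 27 = -13427803/38651569 + 27 = 1030164560/38651569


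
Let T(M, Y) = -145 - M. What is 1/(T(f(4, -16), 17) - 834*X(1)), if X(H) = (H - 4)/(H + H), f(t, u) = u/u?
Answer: 1/1105 ≈ 0.00090498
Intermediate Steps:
f(t, u) = 1
X(H) = (-4 + H)/(2*H) (X(H) = (-4 + H)/((2*H)) = (-4 + H)*(1/(2*H)) = (-4 + H)/(2*H))
1/(T(f(4, -16), 17) - 834*X(1)) = 1/((-145 - 1*1) - 417*(-4 + 1)/1) = 1/((-145 - 1) - 417*(-3)) = 1/(-146 - 834*(-3/2)) = 1/(-146 + 1251) = 1/1105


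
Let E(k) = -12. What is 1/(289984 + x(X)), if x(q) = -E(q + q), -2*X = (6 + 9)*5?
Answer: 1/289996 ≈ 3.4483e-6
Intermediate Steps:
X = -75/2 (X = -(6 + 9)*5/2 = -15*5/2 = -1/2*75 = -75/2 ≈ -37.500)
x(q) = 12 (x(q) = -1*(-12) = 12)
1/(289984 + x(X)) = 1/(289984 + 12) = 1/289996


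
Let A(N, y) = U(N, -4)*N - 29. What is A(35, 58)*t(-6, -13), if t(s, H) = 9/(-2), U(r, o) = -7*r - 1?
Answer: 77751/2 ≈ 38876.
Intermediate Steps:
U(r, o) = -1 - 7*r
t(s, H) = -9/2 (t(s, H) = 9*(-½) = -9/2)
A(N, y) = -29 + N*(-1 - 7*N) (A(N, y) = (-1 - 7*N)*N - 29 = N*(-1 - 7*N) - 29 = -29 + N*(-1 - 7*N))
A(35, 58)*t(-6, -13) = (-29 - 1*35*(1 + 7*35))*(-9/2) = (-29 - 1*35*(1 + 245))*(-9/2) = (-29 - 1*35*246)*(-9/2) = (-29 - 8610)*(-9/2) = -8639*(-9/2) = 77751/2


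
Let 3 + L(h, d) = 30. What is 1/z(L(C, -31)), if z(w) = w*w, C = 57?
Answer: 1/729 ≈ 0.0013717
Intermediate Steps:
L(h, d) = 27 (L(h, d) = -3 + 30 = 27)
z(w) = w**2
1/z(L(C, -31)) = 1/(27**2) = 1/729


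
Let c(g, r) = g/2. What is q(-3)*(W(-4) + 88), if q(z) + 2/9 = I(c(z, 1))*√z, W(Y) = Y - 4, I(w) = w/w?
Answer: -160/9 + 80*I*√3 ≈ -17.778 + 138.56*I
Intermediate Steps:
c(g, r) = g/2 (c(g, r) = g*(½) = g/2)
I(w) = 1
W(Y) = -4 + Y
q(z) = -2/9 + √z (q(z) = -2/9 + 1*√z = -2/9 + √z)
q(-3)*(W(-4) + 88) = (-2/9 + √(-3))*((-4 - 4) + 88) = (-2/9 + I*√3)*(-8 + 88) = (-2/9 + I*√3)*80 = -160/9 + 80*I*√3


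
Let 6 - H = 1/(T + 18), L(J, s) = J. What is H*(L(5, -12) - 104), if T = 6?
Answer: -4719/8 ≈ -589.88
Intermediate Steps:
H = 143/24 (H = 6 - 1/(6 + 18) = 6 - 1/24 = 143/24 ≈ 5.9583)
H*(L(5, -12) - 104) = 143*(5 - 104)/24 = (143/24)*(-99) = -4719/8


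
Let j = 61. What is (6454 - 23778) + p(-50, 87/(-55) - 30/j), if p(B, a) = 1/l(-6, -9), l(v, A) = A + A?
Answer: -311833/18 ≈ -17324.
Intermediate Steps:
l(v, A) = 2*A
p(B, a) = -1/18 (p(B, a) = 1/(2*(-9)) = 1/(-18) = -1/18)
(6454 - 23778) + p(-50, 87/(-55) - 30/j) = (6454 - 23778) - 1/18 = -17324 - 1/18 = -311833/18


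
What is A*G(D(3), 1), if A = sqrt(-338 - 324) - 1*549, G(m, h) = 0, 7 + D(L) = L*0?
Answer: 0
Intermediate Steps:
D(L) = -7 (D(L) = -7 + L*0 = -7 + 0 = -7)
A = -549 + I*sqrt(662) (A = sqrt(-662) - 549 = I*sqrt(662) - 549 = -549 + I*sqrt(662) ≈ -549.0 + 25.729*I)
A*G(D(3), 1) = (-549 + I*sqrt(662))*0 = 0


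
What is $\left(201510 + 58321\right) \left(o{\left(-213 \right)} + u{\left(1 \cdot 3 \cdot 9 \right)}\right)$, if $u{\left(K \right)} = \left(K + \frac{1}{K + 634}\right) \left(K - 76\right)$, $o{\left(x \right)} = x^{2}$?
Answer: $\frac{7564812493667}{661} \approx 1.1445 \cdot 10^{10}$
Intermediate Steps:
$u{\left(K \right)} = \left(-76 + K\right) \left(K + \frac{1}{634 + K}\right)$ ($u{\left(K \right)} = \left(K + \frac{1}{634 + K}\right) \left(-76 + K\right) = \left(-76 + K\right) \left(K + \frac{1}{634 + K}\right)$)
$\left(201510 + 58321\right) \left(o{\left(-213 \right)} + u{\left(1 \cdot 3 \cdot 9 \right)}\right) = \left(201510 + 58321\right) \left(\left(-213\right)^{2} + \frac{-76 + \left(1 \cdot 3 \cdot 9\right)^{3} - 48183 \cdot 1 \cdot 3 \cdot 9 + 558 \left(1 \cdot 3 \cdot 9\right)^{2}}{634 + 1 \cdot 3 \cdot 9}\right) = 259831 \left(45369 + \frac{-76 + \left(3 \cdot 9\right)^{3} - 48183 \cdot 3 \cdot 9 + 558 \left(3 \cdot 9\right)^{2}}{634 + 3 \cdot 9}\right) = 259831 \left(45369 + \frac{-76 + 27^{3} - 1300941 + 558 \cdot 27^{2}}{634 + 27}\right) = 259831 \left(45369 + \frac{-76 + 19683 - 1300941 + 558 \cdot 729}{661}\right) = 259831 \left(45369 + \frac{-76 + 19683 - 1300941 + 406782}{661}\right) = 259831 \left(45369 + \frac{1}{661} \left(-874552\right)\right) = 259831 \left(45369 - \frac{874552}{661}\right) = 259831 \cdot \frac{29114357}{661} = \frac{7564812493667}{661}$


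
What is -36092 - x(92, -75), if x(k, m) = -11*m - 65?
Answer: -36852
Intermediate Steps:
x(k, m) = -65 - 11*m
-36092 - x(92, -75) = -36092 - (-65 - 11*(-75)) = -36092 - (-65 + 825) = -36092 - 1*760 = -36092 - 760 = -36852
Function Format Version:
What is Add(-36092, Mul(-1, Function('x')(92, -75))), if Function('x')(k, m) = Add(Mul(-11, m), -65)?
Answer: -36852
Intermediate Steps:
Function('x')(k, m) = Add(-65, Mul(-11, m))
Add(-36092, Mul(-1, Function('x')(92, -75))) = Add(-36092, Mul(-1, Add(-65, Mul(-11, -75)))) = Add(-36092, Mul(-1, Add(-65, 825))) = Add(-36092, Mul(-1, 760)) = Add(-36092, -760) = -36852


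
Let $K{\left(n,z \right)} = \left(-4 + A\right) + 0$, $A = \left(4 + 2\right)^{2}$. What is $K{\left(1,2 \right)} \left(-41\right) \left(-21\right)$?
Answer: $27552$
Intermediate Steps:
$A = 36$ ($A = 6^{2} = 36$)
$K{\left(n,z \right)} = 32$ ($K{\left(n,z \right)} = \left(-4 + 36\right) + 0 = 32 + 0 = 32$)
$K{\left(1,2 \right)} \left(-41\right) \left(-21\right) = 32 \left(-41\right) \left(-21\right) = \left(-1312\right) \left(-21\right) = 27552$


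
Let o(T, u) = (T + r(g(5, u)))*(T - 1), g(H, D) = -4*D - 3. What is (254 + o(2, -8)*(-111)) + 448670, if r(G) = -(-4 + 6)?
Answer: 448924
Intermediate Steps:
g(H, D) = -3 - 4*D
r(G) = -2 (r(G) = -1*2 = -2)
o(T, u) = (-1 + T)*(-2 + T) (o(T, u) = (T - 2)*(T - 1) = (-2 + T)*(-1 + T) = (-1 + T)*(-2 + T))
(254 + o(2, -8)*(-111)) + 448670 = (254 + (2 + 2**2 - 3*2)*(-111)) + 448670 = (254 + (2 + 4 - 6)*(-111)) + 448670 = (254 + 0*(-111)) + 448670 = (254 + 0) + 448670 = 254 + 448670 = 448924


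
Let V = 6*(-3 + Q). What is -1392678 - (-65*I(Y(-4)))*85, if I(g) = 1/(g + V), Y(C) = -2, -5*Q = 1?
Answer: -147651493/106 ≈ -1.3929e+6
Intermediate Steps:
Q = -⅕ (Q = -⅕*1 = -⅕ ≈ -0.20000)
V = -96/5 (V = 6*(-3 - ⅕) = 6*(-16/5) = -96/5 ≈ -19.200)
I(g) = 1/(-96/5 + g) (I(g) = 1/(g - 96/5) = 1/(-96/5 + g))
-1392678 - (-65*I(Y(-4)))*85 = -1392678 - (-325/(-96 + 5*(-2)))*85 = -1392678 - (-325/(-96 - 10))*85 = -1392678 - (-325/(-106))*85 = -1392678 - (-325*(-1)/106)*85 = -1392678 - (-65*(-5/106))*85 = -1392678 - 325*85/106 = -1392678 - 1*27625/106 = -1392678 - 27625/106 = -147651493/106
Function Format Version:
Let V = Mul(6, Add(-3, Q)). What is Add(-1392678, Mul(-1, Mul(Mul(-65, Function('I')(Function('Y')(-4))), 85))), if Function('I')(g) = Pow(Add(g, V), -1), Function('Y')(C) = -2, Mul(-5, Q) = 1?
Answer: Rational(-147651493, 106) ≈ -1.3929e+6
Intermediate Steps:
Q = Rational(-1, 5) (Q = Mul(Rational(-1, 5), 1) = Rational(-1, 5) ≈ -0.20000)
V = Rational(-96, 5) (V = Mul(6, Add(-3, Rational(-1, 5))) = Mul(6, Rational(-16, 5)) = Rational(-96, 5) ≈ -19.200)
Function('I')(g) = Pow(Add(Rational(-96, 5), g), -1) (Function('I')(g) = Pow(Add(g, Rational(-96, 5)), -1) = Pow(Add(Rational(-96, 5), g), -1))
Add(-1392678, Mul(-1, Mul(Mul(-65, Function('I')(Function('Y')(-4))), 85))) = Add(-1392678, Mul(-1, Mul(Mul(-65, Mul(5, Pow(Add(-96, Mul(5, -2)), -1))), 85))) = Add(-1392678, Mul(-1, Mul(Mul(-65, Mul(5, Pow(Add(-96, -10), -1))), 85))) = Add(-1392678, Mul(-1, Mul(Mul(-65, Mul(5, Pow(-106, -1))), 85))) = Add(-1392678, Mul(-1, Mul(Mul(-65, Mul(5, Rational(-1, 106))), 85))) = Add(-1392678, Mul(-1, Mul(Mul(-65, Rational(-5, 106)), 85))) = Add(-1392678, Mul(-1, Mul(Rational(325, 106), 85))) = Add(-1392678, Mul(-1, Rational(27625, 106))) = Add(-1392678, Rational(-27625, 106)) = Rational(-147651493, 106)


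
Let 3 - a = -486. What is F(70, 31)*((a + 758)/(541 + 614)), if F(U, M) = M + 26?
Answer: 23693/385 ≈ 61.540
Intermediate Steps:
a = 489 (a = 3 - 1*(-486) = 3 + 486 = 489)
F(U, M) = 26 + M
F(70, 31)*((a + 758)/(541 + 614)) = (26 + 31)*((489 + 758)/(541 + 614)) = 57*(1247/1155) = 23693/385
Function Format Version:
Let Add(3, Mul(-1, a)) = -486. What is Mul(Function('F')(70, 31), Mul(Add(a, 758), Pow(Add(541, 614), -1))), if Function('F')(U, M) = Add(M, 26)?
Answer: Rational(23693, 385) ≈ 61.540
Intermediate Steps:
a = 489 (a = Add(3, Mul(-1, -486)) = Add(3, 486) = 489)
Function('F')(U, M) = Add(26, M)
Mul(Function('F')(70, 31), Mul(Add(a, 758), Pow(Add(541, 614), -1))) = Mul(Add(26, 31), Mul(Add(489, 758), Pow(Add(541, 614), -1))) = Mul(57, Mul(1247, Pow(1155, -1))) = Mul(57, Mul(1247, Rational(1, 1155))) = Mul(57, Rational(1247, 1155)) = Rational(23693, 385)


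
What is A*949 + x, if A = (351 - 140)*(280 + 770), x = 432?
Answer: 210251382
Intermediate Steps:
A = 221550 (A = 211*1050 = 221550)
A*949 + x = 221550*949 + 432 = 210250950 + 432 = 210251382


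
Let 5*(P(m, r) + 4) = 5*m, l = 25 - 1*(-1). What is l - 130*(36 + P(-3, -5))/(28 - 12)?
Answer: -1677/8 ≈ -209.63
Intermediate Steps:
l = 26 (l = 25 + 1 = 26)
P(m, r) = -4 + m (P(m, r) = -4 + (5*m)/5 = -4 + m)
l - 130*(36 + P(-3, -5))/(28 - 12) = 26 - 130*(36 + (-4 - 3))/(28 - 12) = 26 - 130*(36 - 7)/16 = 26 - 3770/16 = 26 - 130*29/16 = 26 - 1885/8 = -1677/8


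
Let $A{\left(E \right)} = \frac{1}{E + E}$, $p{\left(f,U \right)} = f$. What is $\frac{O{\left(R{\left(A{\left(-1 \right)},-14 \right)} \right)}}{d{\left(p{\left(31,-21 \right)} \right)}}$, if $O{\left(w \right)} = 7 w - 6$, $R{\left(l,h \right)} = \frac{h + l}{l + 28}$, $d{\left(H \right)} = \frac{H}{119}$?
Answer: $- \frac{63427}{1705} \approx -37.201$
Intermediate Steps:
$d{\left(H \right)} = \frac{H}{119}$ ($d{\left(H \right)} = H \frac{1}{119} = \frac{H}{119}$)
$A{\left(E \right)} = \frac{1}{2 E}$
$R{\left(l,h \right)} = \frac{h + l}{28 + l}$
$O{\left(w \right)} = -6 + 7 w$
$\frac{O{\left(R{\left(A{\left(-1 \right)},-14 \right)} \right)}}{d{\left(p{\left(31,-21 \right)} \right)}} = \frac{-6 + 7 \frac{-14 + \frac{1}{2 \left(-1\right)}}{28 + \frac{1}{2 \left(-1\right)}}}{\frac{1}{119} \cdot 31} = \frac{-6 + 7 \frac{-14 + \frac{1}{2} \left(-1\right)}{28 + \frac{1}{2} \left(-1\right)}}{\frac{31}{119}} = \left(-6 + 7 \frac{-14 - \frac{1}{2}}{28 - \frac{1}{2}}\right) \frac{119}{31} = \left(-6 + 7 \frac{1}{\frac{55}{2}} \left(- \frac{29}{2}\right)\right) \frac{119}{31} = \left(-6 + 7 \cdot \frac{2}{55} \left(- \frac{29}{2}\right)\right) \frac{119}{31} = \left(-6 + 7 \left(- \frac{29}{55}\right)\right) \frac{119}{31} = \left(-6 - \frac{203}{55}\right) \frac{119}{31} = \left(- \frac{533}{55}\right) \frac{119}{31} = - \frac{63427}{1705}$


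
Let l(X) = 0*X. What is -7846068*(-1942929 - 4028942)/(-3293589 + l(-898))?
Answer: -15618568651076/1097863 ≈ -1.4226e+7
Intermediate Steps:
l(X) = 0
-7846068*(-1942929 - 4028942)/(-3293589 + l(-898)) = -7846068*(-1942929 - 4028942)/(-3293589 + 0) = -7846068/((-3293589/(-5971871))) = -7846068/((-3293589*(-1/5971871))) = -7846068/3293589/5971871 = -7846068*5971871/3293589 = -15618568651076/1097863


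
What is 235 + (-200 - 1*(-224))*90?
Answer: 2395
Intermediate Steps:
235 + (-200 - 1*(-224))*90 = 235 + (-200 + 224)*90 = 235 + 24*90 = 235 + 2160 = 2395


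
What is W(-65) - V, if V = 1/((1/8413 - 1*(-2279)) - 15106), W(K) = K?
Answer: -7014372337/107913550 ≈ -65.000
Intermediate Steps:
V = -8413/107913550 (V = 1/((1/8413 + 2279) - 15106) = 1/(19173228/8413 - 15106) = 1/(-107913550/8413) = -8413/107913550 ≈ -7.7961e-5)
W(-65) - V = -65 - 1*(-8413/107913550) = -65 + 8413/107913550 = -7014372337/107913550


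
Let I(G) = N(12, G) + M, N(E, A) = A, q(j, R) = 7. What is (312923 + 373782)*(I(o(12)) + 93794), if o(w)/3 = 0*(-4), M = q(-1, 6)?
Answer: 64413615705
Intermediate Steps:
M = 7
o(w) = 0 (o(w) = 3*(0*(-4)) = 3*0 = 0)
I(G) = 7 + G (I(G) = G + 7 = 7 + G)
(312923 + 373782)*(I(o(12)) + 93794) = (312923 + 373782)*((7 + 0) + 93794) = 686705*(7 + 93794) = 686705*93801 = 64413615705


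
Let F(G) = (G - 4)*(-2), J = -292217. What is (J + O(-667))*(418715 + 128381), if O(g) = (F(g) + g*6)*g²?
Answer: -647595870386872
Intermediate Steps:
F(G) = 8 - 2*G (F(G) = (-4 + G)*(-2) = 8 - 2*G)
O(g) = g²*(8 + 4*g) (O(g) = ((8 - 2*g) + g*6)*g² = ((8 - 2*g) + 6*g)*g² = (8 + 4*g)*g² = g²*(8 + 4*g))
(J + O(-667))*(418715 + 128381) = (-292217 + 4*(-667)²*(2 - 667))*(418715 + 128381) = (-292217 + 4*444889*(-665))*547096 = (-292217 - 1183404740)*547096 = -1183696957*547096 = -647595870386872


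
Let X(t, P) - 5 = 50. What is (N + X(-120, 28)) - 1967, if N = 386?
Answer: -1526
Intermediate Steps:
X(t, P) = 55 (X(t, P) = 5 + 50 = 55)
(N + X(-120, 28)) - 1967 = (386 + 55) - 1967 = 441 - 1967 = -1526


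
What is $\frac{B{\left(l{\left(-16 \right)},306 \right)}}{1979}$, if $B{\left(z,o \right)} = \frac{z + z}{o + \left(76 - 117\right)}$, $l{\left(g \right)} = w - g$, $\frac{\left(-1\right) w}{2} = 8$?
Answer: $0$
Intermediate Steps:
$w = -16$ ($w = \left(-2\right) 8 = -16$)
$l{\left(g \right)} = -16 - g$
$B{\left(z,o \right)} = \frac{2 z}{-41 + o}$ ($B{\left(z,o \right)} = \frac{2 z}{o - 41} = \frac{2 z}{-41 + o}$)
$\frac{B{\left(l{\left(-16 \right)},306 \right)}}{1979} = \frac{2 \left(-16 - -16\right) \frac{1}{-41 + 306}}{1979} = \frac{2 \left(-16 + 16\right)}{265} \cdot \frac{1}{1979} = 2 \cdot 0 \cdot \frac{1}{265} \cdot \frac{1}{1979} = 0 \cdot \frac{1}{1979} = 0$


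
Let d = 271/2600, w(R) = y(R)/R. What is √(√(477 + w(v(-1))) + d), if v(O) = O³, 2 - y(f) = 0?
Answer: √(7046 + 338000*√19)/260 ≈ 4.6796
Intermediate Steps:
y(f) = 2 (y(f) = 2 - 1*0 = 2 + 0 = 2)
w(R) = 2/R
d = 271/2600 (d = 271*(1/2600) = 271/2600 ≈ 0.10423)
√(√(477 + w(v(-1))) + d) = √(√(477 + 2/((-1)³)) + 271/2600) = √(√(477 + 2/(-1)) + 271/2600) = √(√(477 + 2*(-1)) + 271/2600) = √(√(477 - 2) + 271/2600) = √(√475 + 271/2600) = √(5*√19 + 271/2600) = √(271/2600 + 5*√19)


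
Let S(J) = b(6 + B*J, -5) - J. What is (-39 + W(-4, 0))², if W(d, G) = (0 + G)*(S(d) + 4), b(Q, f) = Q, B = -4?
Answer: 1521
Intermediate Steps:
S(J) = 6 - 5*J (S(J) = (6 - 4*J) - J = 6 - 5*J)
W(d, G) = G*(10 - 5*d) (W(d, G) = (0 + G)*((6 - 5*d) + 4) = G*(10 - 5*d))
(-39 + W(-4, 0))² = (-39 + 5*0*(2 - 1*(-4)))² = (-39 + 5*0*(2 + 4))² = (-39 + 5*0*6)² = (-39 + 0)² = (-39)² = 1521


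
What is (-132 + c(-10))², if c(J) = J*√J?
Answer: 16424 + 2640*I*√10 ≈ 16424.0 + 8348.4*I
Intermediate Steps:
c(J) = J^(3/2)
(-132 + c(-10))² = (-132 + (-10)^(3/2))² = (-132 - 10*I*√10)²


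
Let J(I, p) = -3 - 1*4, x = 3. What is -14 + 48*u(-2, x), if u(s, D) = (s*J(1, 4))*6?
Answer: 4018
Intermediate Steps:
J(I, p) = -7 (J(I, p) = -3 - 4 = -7)
u(s, D) = -42*s (u(s, D) = (s*(-7))*6 = -7*s*6 = -42*s)
-14 + 48*u(-2, x) = -14 + 48*(-42*(-2)) = -14 + 48*84 = -14 + 4032 = 4018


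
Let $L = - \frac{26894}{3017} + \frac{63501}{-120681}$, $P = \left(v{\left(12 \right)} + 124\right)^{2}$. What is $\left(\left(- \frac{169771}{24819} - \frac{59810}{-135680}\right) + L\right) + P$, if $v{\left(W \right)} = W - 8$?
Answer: $\frac{200344080570102903}{12239865642752} \approx 16368.0$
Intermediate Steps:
$v{\left(W \right)} = -8 + W$ ($v{\left(W \right)} = W - 8 = -8 + W$)
$P = 16384$ ($P = \left(\left(-8 + 12\right) + 124\right)^{2} = \left(4 + 124\right)^{2} = 128^{2} = 16384$)
$L = - \frac{163675111}{17337837}$ ($L = \left(-26894\right) \frac{1}{3017} + 63501 \left(- \frac{1}{120681}\right) = - \frac{3842}{431} - \frac{21167}{40227} = - \frac{163675111}{17337837} \approx -9.4403$)
$\left(\left(- \frac{169771}{24819} - \frac{59810}{-135680}\right) + L\right) + P = \left(\left(- \frac{169771}{24819} - \frac{59810}{-135680}\right) - \frac{163675111}{17337837}\right) + 16384 = \left(\left(\left(-169771\right) \frac{1}{24819} - - \frac{5981}{13568}\right) - \frac{163675111}{17337837}\right) + 16384 = \left(\left(- \frac{169771}{24819} + \frac{5981}{13568}\right) - \frac{163675111}{17337837}\right) + 16384 = \left(- \frac{2155010489}{336744192} - \frac{163675111}{17337837}\right) + 16384 = - \frac{193878120745865}{12239865642752} + 16384 = \frac{200344080570102903}{12239865642752}$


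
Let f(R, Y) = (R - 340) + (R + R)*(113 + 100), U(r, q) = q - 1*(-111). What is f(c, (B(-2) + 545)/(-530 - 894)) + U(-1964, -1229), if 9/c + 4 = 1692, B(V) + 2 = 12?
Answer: -2457261/1688 ≈ -1455.7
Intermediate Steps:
B(V) = 10 (B(V) = -2 + 12 = 10)
c = 9/1688 (c = 9/(-4 + 1692) = 9/1688 ≈ 0.0053318)
U(r, q) = 111 + q (U(r, q) = q + 111 = 111 + q)
f(R, Y) = -340 + 427*R (f(R, Y) = (-340 + R) + (2*R)*213 = (-340 + R) + 426*R = -340 + 427*R)
f(c, (B(-2) + 545)/(-530 - 894)) + U(-1964, -1229) = (-340 + 427*(9/1688)) + (111 - 1229) = (-340 + 3843/1688) - 1118 = -570077/1688 - 1118 = -2457261/1688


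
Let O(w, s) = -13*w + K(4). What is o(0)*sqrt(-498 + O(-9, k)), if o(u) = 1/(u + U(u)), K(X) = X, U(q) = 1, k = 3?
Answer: I*sqrt(377) ≈ 19.417*I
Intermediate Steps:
O(w, s) = 4 - 13*w (O(w, s) = -13*w + 4 = 4 - 13*w)
o(u) = 1/(1 + u) (o(u) = 1/(u + 1) = 1/(1 + u))
o(0)*sqrt(-498 + O(-9, k)) = sqrt(-498 + (4 - 13*(-9)))/(1 + 0) = sqrt(-498 + (4 + 117))/1 = 1*sqrt(-498 + 121) = 1*sqrt(-377) = 1*(I*sqrt(377)) = I*sqrt(377)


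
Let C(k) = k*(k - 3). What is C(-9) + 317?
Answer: 425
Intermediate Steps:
C(k) = k*(-3 + k)
C(-9) + 317 = -9*(-3 - 9) + 317 = -9*(-12) + 317 = 108 + 317 = 425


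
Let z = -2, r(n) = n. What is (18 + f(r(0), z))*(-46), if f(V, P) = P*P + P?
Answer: -920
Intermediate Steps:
f(V, P) = P + P**2 (f(V, P) = P**2 + P = P + P**2)
(18 + f(r(0), z))*(-46) = (18 - 2*(1 - 2))*(-46) = (18 - 2*(-1))*(-46) = (18 + 2)*(-46) = 20*(-46) = -920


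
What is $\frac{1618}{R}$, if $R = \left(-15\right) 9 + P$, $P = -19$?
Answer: $- \frac{809}{77} \approx -10.507$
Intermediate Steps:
$R = -154$ ($R = \left(-15\right) 9 - 19 = -135 - 19 = -154$)
$\frac{1618}{R} = \frac{1618}{-154} = 1618 \left(- \frac{1}{154}\right) = - \frac{809}{77}$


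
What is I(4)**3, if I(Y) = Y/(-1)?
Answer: -64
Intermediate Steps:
I(Y) = -Y (I(Y) = Y*(-1) = -Y)
I(4)**3 = (-1*4)**3 = (-4)**3 = -64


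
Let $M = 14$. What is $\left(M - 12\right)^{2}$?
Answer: $4$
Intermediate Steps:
$\left(M - 12\right)^{2} = \left(14 - 12\right)^{2} = 2^{2} = 4$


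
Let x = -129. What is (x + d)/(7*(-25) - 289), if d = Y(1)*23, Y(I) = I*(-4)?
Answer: 221/464 ≈ 0.47629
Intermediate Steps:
Y(I) = -4*I
d = -92 (d = -4*1*23 = -4*23 = -92)
(x + d)/(7*(-25) - 289) = (-129 - 92)/(7*(-25) - 289) = -221/(-175 - 289) = -221/(-464) = -221*(-1/464) = 221/464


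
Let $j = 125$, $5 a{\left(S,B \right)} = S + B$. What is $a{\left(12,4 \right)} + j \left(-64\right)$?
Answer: $- \frac{39984}{5} \approx -7996.8$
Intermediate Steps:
$a{\left(S,B \right)} = \frac{B}{5} + \frac{S}{5}$ ($a{\left(S,B \right)} = \frac{S + B}{5} = \frac{B + S}{5} = \frac{B}{5} + \frac{S}{5}$)
$a{\left(12,4 \right)} + j \left(-64\right) = \left(\frac{1}{5} \cdot 4 + \frac{1}{5} \cdot 12\right) + 125 \left(-64\right) = \left(\frac{4}{5} + \frac{12}{5}\right) - 8000 = \frac{16}{5} - 8000 = - \frac{39984}{5}$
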